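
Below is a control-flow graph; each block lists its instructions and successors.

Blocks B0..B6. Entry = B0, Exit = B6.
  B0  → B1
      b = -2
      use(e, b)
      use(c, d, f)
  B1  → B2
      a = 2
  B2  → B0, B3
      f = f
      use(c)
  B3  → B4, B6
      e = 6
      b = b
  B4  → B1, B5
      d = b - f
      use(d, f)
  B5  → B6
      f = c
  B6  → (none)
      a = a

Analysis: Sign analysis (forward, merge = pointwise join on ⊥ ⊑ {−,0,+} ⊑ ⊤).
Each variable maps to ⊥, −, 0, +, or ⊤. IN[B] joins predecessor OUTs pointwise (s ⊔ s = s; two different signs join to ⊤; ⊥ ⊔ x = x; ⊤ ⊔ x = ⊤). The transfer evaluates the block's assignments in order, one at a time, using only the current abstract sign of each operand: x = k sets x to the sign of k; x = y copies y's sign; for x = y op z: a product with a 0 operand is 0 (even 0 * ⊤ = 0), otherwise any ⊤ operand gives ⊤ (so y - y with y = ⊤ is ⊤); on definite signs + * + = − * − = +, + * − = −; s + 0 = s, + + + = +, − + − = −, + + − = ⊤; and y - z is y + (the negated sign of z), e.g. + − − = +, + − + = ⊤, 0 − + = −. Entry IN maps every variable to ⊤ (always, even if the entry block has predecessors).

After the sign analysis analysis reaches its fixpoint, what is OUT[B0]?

Fixpoint table:
  B0:  IN=(all ⊤)  OUT={b:-; rest ⊤}
  B1:  IN={b:-; rest ⊤}  OUT={a:+, b:-; rest ⊤}
  B2:  IN={a:+, b:-; rest ⊤}  OUT={a:+, b:-; rest ⊤}
  B3:  IN={a:+, b:-; rest ⊤}  OUT={a:+, b:-, e:+; rest ⊤}
  B4:  IN={a:+, b:-, e:+; rest ⊤}  OUT={a:+, b:-, e:+; rest ⊤}
  B5:  IN={a:+, b:-, e:+; rest ⊤}  OUT={a:+, b:-, e:+; rest ⊤}
  B6:  IN={a:+, b:-, e:+; rest ⊤}  OUT={a:+, b:-, e:+; rest ⊤}

Merge at B0 (entry node, so the boundary value (all ⊤) is joined with the incoming edge(s)): IN[B0] = (all ⊤) ⊔ OUT[B2] = {a: ⊤, b: ⊤, c: ⊤, d: ⊤, e: ⊤, f: ⊤}
Applying B0's transfer function to that IN value gives OUT[B0] (row B0 above).

Answer: {a: ⊤, b: -, c: ⊤, d: ⊤, e: ⊤, f: ⊤}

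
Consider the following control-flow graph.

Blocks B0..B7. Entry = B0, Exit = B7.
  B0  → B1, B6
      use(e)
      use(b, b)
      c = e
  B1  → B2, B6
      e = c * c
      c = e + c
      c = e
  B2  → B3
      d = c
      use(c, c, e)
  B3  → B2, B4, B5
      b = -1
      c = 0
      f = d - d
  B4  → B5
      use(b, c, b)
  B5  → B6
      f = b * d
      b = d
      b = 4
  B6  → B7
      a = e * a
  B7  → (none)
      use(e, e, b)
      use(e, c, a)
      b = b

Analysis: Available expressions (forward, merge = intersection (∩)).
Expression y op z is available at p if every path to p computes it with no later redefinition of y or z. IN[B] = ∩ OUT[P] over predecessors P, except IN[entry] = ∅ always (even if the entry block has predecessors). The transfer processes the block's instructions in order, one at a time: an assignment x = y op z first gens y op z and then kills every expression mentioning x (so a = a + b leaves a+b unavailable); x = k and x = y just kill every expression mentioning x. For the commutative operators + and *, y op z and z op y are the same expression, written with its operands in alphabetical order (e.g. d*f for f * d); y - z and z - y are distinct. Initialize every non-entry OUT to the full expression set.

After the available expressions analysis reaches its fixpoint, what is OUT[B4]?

Per-block solution:
  B0:  IN={}  OUT={}
  B1:  IN={}  OUT={}
  B2:  IN={}  OUT={}
  B3:  IN={}  OUT={d-d}
  B4:  IN={d-d}  OUT={d-d}
  B5:  IN={d-d}  OUT={d-d}
  B6:  IN={}  OUT={}
  B7:  IN={}  OUT={}

Merge at B4: IN[B4] = OUT[B3] = {d-d}
Applying B4's transfer function to that IN value gives OUT[B4] (row B4 above).

Answer: {d-d}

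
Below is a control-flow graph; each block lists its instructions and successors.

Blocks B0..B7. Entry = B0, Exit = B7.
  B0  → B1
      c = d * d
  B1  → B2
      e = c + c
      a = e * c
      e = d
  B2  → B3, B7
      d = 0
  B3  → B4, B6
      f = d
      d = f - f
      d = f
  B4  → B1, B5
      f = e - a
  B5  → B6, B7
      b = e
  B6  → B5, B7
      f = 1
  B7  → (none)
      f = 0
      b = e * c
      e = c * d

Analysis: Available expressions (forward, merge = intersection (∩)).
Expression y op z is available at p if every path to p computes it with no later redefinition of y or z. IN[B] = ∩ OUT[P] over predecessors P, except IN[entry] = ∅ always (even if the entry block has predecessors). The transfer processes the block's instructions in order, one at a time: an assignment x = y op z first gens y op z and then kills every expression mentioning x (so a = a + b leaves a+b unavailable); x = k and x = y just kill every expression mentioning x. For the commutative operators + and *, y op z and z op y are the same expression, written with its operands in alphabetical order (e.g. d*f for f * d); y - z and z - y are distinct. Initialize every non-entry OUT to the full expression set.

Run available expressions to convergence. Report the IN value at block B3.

Fixpoint table:
  B0:   IN={}   OUT={d*d}
  B1:   IN={}   OUT={c+c}
  B2:   IN={c+c}   OUT={c+c}
  B3:   IN={c+c}   OUT={c+c, f-f}
  B4:   IN={c+c, f-f}   OUT={c+c, e-a}
  B5:   IN={c+c}   OUT={c+c}
  B6:   IN={c+c}   OUT={c+c}
  B7:   IN={c+c}   OUT={c*d, c+c}

Merge at B3: IN[B3] = OUT[B2] = {c+c}

Answer: {c+c}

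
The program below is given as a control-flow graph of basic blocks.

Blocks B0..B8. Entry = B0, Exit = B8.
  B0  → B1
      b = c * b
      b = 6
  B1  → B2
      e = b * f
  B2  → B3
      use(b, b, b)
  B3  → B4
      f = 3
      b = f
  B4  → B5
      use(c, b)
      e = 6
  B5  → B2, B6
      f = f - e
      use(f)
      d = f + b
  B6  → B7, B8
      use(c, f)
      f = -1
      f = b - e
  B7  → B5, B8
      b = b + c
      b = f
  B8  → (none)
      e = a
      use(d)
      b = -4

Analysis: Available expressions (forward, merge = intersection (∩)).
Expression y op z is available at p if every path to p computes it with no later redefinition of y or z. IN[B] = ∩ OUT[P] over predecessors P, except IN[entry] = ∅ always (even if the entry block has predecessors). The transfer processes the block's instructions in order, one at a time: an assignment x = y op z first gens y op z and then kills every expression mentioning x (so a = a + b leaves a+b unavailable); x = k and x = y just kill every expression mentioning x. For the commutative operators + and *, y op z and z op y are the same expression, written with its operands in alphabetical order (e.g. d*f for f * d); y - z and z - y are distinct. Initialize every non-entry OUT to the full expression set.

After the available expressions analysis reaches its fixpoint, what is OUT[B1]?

Converged values:
  B0:   IN={}   OUT={}
  B1:   IN={}   OUT={b*f}
  B2:   IN={}   OUT={}
  B3:   IN={}   OUT={}
  B4:   IN={}   OUT={}
  B5:   IN={}   OUT={b+f}
  B6:   IN={b+f}   OUT={b-e}
  B7:   IN={b-e}   OUT={}
  B8:   IN={}   OUT={}

Merge at B1: IN[B1] = OUT[B0] = {}
Applying B1's transfer function to that IN value gives OUT[B1] (row B1 above).

Answer: {b*f}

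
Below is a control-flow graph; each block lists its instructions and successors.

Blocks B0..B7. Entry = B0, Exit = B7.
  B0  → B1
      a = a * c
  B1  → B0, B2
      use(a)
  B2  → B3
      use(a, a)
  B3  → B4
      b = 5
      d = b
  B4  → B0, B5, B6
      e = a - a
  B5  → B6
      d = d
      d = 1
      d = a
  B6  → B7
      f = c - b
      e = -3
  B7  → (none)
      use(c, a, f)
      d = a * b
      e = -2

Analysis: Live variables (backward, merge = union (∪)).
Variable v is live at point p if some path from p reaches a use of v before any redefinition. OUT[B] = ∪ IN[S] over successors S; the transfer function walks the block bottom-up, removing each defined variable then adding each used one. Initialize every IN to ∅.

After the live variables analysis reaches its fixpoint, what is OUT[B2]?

Converged values:
  B0:  IN={a, c}  OUT={a, c}
  B1:  IN={a, c}  OUT={a, c}
  B2:  IN={a, c}  OUT={a, c}
  B3:  IN={a, c}  OUT={a, b, c, d}
  B4:  IN={a, b, c, d}  OUT={a, b, c, d}
  B5:  IN={a, b, c, d}  OUT={a, b, c}
  B6:  IN={a, b, c}  OUT={a, b, c, f}
  B7:  IN={a, b, c, f}  OUT={}

Merge at B2: OUT[B2] = IN[B3] = {a, c}

Answer: {a, c}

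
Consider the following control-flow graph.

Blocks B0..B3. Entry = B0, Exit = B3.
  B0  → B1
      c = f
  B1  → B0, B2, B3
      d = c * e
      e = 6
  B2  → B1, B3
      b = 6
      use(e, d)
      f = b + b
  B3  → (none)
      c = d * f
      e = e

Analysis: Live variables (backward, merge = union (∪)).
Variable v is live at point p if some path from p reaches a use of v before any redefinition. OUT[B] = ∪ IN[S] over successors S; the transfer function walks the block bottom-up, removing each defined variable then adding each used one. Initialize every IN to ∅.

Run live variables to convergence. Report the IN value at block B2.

Per-block solution:
  B0: | IN={e, f} | OUT={c, e, f}
  B1: | IN={c, e, f} | OUT={c, d, e, f}
  B2: | IN={c, d, e} | OUT={c, d, e, f}
  B3: | IN={d, e, f} | OUT={}

Merge at B2: OUT[B2] = IN[B1] ⊔ IN[B3] = {c, d, e, f}
Applying B2's transfer function to that OUT value gives IN[B2] (row B2 above).

Answer: {c, d, e}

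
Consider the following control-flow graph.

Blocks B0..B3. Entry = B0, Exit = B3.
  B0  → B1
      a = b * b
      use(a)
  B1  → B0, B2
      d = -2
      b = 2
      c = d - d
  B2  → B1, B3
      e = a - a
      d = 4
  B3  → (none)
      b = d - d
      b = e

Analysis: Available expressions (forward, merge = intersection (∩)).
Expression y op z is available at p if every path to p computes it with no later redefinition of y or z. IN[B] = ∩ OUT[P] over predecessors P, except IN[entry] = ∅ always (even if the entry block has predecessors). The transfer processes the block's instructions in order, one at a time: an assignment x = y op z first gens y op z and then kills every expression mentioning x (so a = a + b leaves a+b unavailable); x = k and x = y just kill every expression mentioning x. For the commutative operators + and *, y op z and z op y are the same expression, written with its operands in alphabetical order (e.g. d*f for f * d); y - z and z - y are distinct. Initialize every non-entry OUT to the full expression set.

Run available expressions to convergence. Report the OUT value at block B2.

Answer: {a-a}

Derivation:
Per-block solution:
  B0:  IN={}  OUT={b*b}
  B1:  IN={}  OUT={d-d}
  B2:  IN={d-d}  OUT={a-a}
  B3:  IN={a-a}  OUT={a-a, d-d}

Merge at B2: IN[B2] = OUT[B1] = {d-d}
Applying B2's transfer function to that IN value gives OUT[B2] (row B2 above).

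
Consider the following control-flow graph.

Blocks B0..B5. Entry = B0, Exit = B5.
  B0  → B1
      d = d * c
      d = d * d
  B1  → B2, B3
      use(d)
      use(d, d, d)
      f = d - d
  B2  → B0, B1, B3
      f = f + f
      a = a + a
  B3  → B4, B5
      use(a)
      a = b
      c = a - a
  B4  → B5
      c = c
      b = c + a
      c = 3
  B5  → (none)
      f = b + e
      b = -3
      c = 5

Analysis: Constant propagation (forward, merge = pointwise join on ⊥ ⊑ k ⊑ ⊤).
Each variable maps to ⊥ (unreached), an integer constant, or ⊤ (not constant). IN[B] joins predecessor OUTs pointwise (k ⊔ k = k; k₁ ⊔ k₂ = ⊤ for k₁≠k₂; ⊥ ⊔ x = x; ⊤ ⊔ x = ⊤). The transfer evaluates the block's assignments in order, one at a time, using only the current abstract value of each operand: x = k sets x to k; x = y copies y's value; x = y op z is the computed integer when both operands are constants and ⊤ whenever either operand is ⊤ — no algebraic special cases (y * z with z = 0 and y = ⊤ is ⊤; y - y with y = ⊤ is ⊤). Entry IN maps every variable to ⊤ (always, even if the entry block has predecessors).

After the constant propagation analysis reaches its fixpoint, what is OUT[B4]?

Per-block solution:
  B0:   IN=(all ⊤)   OUT=(all ⊤)
  B1:   IN=(all ⊤)   OUT=(all ⊤)
  B2:   IN=(all ⊤)   OUT=(all ⊤)
  B3:   IN=(all ⊤)   OUT=(all ⊤)
  B4:   IN=(all ⊤)   OUT={c:3; rest ⊤}
  B5:   IN=(all ⊤)   OUT={b:-3, c:5; rest ⊤}

Merge at B4: IN[B4] = OUT[B3] = {a: ⊤, b: ⊤, c: ⊤, d: ⊤, e: ⊤, f: ⊤}
Applying B4's transfer function to that IN value gives OUT[B4] (row B4 above).

Answer: {a: ⊤, b: ⊤, c: 3, d: ⊤, e: ⊤, f: ⊤}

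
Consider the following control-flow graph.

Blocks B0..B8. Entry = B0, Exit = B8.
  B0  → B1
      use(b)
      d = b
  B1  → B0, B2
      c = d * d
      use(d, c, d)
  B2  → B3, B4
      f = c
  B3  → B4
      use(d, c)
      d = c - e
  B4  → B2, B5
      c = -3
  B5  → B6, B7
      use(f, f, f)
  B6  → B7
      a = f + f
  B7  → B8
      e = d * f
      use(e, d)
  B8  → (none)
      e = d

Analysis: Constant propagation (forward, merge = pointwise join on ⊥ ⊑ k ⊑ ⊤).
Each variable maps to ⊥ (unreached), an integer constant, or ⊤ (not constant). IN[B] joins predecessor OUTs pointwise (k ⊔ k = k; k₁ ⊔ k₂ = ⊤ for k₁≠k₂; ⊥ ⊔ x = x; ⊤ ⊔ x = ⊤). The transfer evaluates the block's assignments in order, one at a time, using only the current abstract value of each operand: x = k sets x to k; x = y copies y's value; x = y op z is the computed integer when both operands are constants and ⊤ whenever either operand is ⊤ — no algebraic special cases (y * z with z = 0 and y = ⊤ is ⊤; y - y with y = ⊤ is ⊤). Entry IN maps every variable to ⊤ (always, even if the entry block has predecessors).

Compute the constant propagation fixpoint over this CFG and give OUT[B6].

Fixpoint table:
  B0: | IN=(all ⊤) | OUT=(all ⊤)
  B1: | IN=(all ⊤) | OUT=(all ⊤)
  B2: | IN=(all ⊤) | OUT=(all ⊤)
  B3: | IN=(all ⊤) | OUT=(all ⊤)
  B4: | IN=(all ⊤) | OUT={c:-3; rest ⊤}
  B5: | IN={c:-3; rest ⊤} | OUT={c:-3; rest ⊤}
  B6: | IN={c:-3; rest ⊤} | OUT={c:-3; rest ⊤}
  B7: | IN={c:-3; rest ⊤} | OUT={c:-3; rest ⊤}
  B8: | IN={c:-3; rest ⊤} | OUT={c:-3; rest ⊤}

Merge at B6: IN[B6] = OUT[B5] = {a: ⊤, b: ⊤, c: -3, d: ⊤, e: ⊤, f: ⊤}
Applying B6's transfer function to that IN value gives OUT[B6] (row B6 above).

Answer: {a: ⊤, b: ⊤, c: -3, d: ⊤, e: ⊤, f: ⊤}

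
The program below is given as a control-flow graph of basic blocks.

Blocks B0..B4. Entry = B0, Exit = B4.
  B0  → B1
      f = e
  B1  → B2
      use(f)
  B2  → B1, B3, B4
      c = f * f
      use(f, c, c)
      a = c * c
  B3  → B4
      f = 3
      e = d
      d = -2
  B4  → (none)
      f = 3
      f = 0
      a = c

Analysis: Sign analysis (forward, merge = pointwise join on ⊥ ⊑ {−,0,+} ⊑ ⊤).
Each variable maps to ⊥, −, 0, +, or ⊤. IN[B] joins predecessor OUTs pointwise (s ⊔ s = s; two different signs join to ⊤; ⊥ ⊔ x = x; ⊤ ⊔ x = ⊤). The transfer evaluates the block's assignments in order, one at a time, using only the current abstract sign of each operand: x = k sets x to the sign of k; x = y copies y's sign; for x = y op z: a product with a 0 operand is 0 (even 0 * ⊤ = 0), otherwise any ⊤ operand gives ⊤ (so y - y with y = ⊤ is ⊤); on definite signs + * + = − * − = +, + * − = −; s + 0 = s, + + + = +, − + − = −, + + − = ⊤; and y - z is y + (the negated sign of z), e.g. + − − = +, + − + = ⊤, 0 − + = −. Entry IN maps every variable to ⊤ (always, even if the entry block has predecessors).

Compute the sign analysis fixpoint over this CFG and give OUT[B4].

Answer: {a: ⊤, b: ⊤, c: ⊤, d: ⊤, e: ⊤, f: 0}

Working:
Per-block solution:
  B0: | IN=(all ⊤) | OUT=(all ⊤)
  B1: | IN=(all ⊤) | OUT=(all ⊤)
  B2: | IN=(all ⊤) | OUT=(all ⊤)
  B3: | IN=(all ⊤) | OUT={d:-, f:+; rest ⊤}
  B4: | IN=(all ⊤) | OUT={f:0; rest ⊤}

Merge at B4: IN[B4] = OUT[B2] ⊔ OUT[B3] = {a: ⊤, b: ⊤, c: ⊤, d: ⊤, e: ⊤, f: ⊤}
Applying B4's transfer function to that IN value gives OUT[B4] (row B4 above).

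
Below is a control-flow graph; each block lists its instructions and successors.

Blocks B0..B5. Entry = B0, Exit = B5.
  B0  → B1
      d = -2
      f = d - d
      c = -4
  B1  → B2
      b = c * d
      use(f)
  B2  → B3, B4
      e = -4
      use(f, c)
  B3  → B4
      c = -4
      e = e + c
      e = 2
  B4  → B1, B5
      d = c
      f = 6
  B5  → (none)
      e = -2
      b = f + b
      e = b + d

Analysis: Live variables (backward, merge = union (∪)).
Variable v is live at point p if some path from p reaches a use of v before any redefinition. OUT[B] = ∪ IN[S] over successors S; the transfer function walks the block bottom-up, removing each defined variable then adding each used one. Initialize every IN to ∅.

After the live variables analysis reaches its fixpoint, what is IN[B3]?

Answer: {b, e}

Trace:
Fixpoint table:
  B0:  IN={}  OUT={c, d, f}
  B1:  IN={c, d, f}  OUT={b, c, f}
  B2:  IN={b, c, f}  OUT={b, c, e}
  B3:  IN={b, e}  OUT={b, c}
  B4:  IN={b, c}  OUT={b, c, d, f}
  B5:  IN={b, d, f}  OUT={}

Merge at B3: OUT[B3] = IN[B4] = {b, c}
Applying B3's transfer function to that OUT value gives IN[B3] (row B3 above).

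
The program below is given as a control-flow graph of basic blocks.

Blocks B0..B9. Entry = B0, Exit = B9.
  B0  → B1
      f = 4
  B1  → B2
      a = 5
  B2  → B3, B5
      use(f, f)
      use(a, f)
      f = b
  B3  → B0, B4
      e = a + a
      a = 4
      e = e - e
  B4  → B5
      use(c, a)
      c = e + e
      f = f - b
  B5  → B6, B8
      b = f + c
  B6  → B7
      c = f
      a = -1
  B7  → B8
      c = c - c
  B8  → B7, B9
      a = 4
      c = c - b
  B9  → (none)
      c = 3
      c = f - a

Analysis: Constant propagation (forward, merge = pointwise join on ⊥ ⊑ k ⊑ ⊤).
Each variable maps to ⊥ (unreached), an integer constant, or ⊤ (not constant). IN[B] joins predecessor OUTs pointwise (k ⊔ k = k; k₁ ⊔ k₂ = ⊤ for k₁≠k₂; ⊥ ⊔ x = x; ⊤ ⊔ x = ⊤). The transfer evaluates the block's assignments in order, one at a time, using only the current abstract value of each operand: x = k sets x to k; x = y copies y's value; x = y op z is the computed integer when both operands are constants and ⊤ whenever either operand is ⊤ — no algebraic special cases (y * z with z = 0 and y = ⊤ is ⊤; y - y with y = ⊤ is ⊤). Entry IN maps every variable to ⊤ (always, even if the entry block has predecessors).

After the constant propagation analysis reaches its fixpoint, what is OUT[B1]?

Answer: {a: 5, b: ⊤, c: ⊤, d: ⊤, e: ⊤, f: 4}

Trace:
Per-block solution:
  B0: | IN=(all ⊤) | OUT={f:4; rest ⊤}
  B1: | IN={f:4; rest ⊤} | OUT={a:5, f:4; rest ⊤}
  B2: | IN={a:5, f:4; rest ⊤} | OUT={a:5; rest ⊤}
  B3: | IN={a:5; rest ⊤} | OUT={a:4, e:0; rest ⊤}
  B4: | IN={a:4, e:0; rest ⊤} | OUT={a:4, c:0, e:0; rest ⊤}
  B5: | IN=(all ⊤) | OUT=(all ⊤)
  B6: | IN=(all ⊤) | OUT={a:-1; rest ⊤}
  B7: | IN=(all ⊤) | OUT=(all ⊤)
  B8: | IN=(all ⊤) | OUT={a:4; rest ⊤}
  B9: | IN={a:4; rest ⊤} | OUT={a:4; rest ⊤}

Merge at B1: IN[B1] = OUT[B0] = {a: ⊤, b: ⊤, c: ⊤, d: ⊤, e: ⊤, f: 4}
Applying B1's transfer function to that IN value gives OUT[B1] (row B1 above).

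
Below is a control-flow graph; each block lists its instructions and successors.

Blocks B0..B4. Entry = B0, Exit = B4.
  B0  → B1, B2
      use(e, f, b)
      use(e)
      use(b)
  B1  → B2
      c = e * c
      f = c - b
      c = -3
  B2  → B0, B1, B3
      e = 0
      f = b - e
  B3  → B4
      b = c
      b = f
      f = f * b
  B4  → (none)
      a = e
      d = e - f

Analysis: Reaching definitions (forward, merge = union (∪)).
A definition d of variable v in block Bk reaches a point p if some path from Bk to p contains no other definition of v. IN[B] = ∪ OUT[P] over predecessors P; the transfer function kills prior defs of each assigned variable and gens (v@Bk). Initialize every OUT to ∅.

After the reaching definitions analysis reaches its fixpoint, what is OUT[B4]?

Fixpoint table:
  B0:   IN={c@B1, e@B2, f@B2}   OUT={c@B1, e@B2, f@B2}
  B1:   IN={c@B1, e@B2, f@B2}   OUT={c@B1, e@B2, f@B1}
  B2:   IN={c@B1, e@B2, f@B1, f@B2}   OUT={c@B1, e@B2, f@B2}
  B3:   IN={c@B1, e@B2, f@B2}   OUT={b@B3, c@B1, e@B2, f@B3}
  B4:   IN={b@B3, c@B1, e@B2, f@B3}   OUT={a@B4, b@B3, c@B1, d@B4, e@B2, f@B3}

Merge at B4: IN[B4] = OUT[B3] = {b@B3, c@B1, e@B2, f@B3}
Applying B4's transfer function to that IN value gives OUT[B4] (row B4 above).

Answer: {a@B4, b@B3, c@B1, d@B4, e@B2, f@B3}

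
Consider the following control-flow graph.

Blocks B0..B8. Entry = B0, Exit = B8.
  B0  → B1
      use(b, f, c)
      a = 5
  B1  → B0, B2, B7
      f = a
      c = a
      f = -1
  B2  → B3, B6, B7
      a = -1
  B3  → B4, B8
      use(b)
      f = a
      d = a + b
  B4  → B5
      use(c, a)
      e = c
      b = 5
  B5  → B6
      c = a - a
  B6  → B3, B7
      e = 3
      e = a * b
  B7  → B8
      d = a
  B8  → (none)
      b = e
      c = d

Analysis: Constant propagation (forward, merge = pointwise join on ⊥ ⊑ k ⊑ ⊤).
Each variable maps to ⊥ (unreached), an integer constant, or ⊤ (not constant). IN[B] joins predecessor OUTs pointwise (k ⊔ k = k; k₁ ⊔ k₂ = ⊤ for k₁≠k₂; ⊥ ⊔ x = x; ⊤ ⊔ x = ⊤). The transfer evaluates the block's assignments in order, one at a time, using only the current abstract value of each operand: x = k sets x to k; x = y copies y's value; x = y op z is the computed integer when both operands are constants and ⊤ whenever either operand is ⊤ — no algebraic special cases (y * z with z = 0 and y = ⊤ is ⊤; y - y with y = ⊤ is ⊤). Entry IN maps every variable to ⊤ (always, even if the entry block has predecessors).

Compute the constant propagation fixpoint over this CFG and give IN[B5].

Per-block solution:
  B0:   IN=(all ⊤)   OUT={a:5; rest ⊤}
  B1:   IN={a:5; rest ⊤}   OUT={a:5, c:5, f:-1; rest ⊤}
  B2:   IN={a:5, c:5, f:-1; rest ⊤}   OUT={a:-1, c:5, f:-1; rest ⊤}
  B3:   IN={a:-1, f:-1; rest ⊤}   OUT={a:-1, f:-1; rest ⊤}
  B4:   IN={a:-1, f:-1; rest ⊤}   OUT={a:-1, b:5, f:-1; rest ⊤}
  B5:   IN={a:-1, b:5, f:-1; rest ⊤}   OUT={a:-1, b:5, c:0, f:-1; rest ⊤}
  B6:   IN={a:-1, f:-1; rest ⊤}   OUT={a:-1, f:-1; rest ⊤}
  B7:   IN={f:-1; rest ⊤}   OUT={f:-1; rest ⊤}
  B8:   IN={f:-1; rest ⊤}   OUT={f:-1; rest ⊤}

Merge at B5: IN[B5] = OUT[B4] = {a: -1, b: 5, c: ⊤, d: ⊤, e: ⊤, f: -1}

Answer: {a: -1, b: 5, c: ⊤, d: ⊤, e: ⊤, f: -1}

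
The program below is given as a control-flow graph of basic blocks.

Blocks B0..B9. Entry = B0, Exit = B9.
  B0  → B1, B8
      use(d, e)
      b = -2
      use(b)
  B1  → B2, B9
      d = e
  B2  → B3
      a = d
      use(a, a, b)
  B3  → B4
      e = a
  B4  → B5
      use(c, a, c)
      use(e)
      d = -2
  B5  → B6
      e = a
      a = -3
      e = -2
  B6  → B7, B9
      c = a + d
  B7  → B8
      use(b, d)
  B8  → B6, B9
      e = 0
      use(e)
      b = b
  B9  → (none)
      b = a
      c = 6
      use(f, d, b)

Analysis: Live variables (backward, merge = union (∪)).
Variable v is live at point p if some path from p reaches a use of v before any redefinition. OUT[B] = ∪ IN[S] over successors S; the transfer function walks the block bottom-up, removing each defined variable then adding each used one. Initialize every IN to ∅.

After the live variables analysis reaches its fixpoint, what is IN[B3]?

Answer: {a, b, c, f}

Working:
Fixpoint table:
  B0:  IN={a, c, d, e, f}  OUT={a, b, c, d, e, f}
  B1:  IN={a, b, c, e, f}  OUT={a, b, c, d, f}
  B2:  IN={b, c, d, f}  OUT={a, b, c, f}
  B3:  IN={a, b, c, f}  OUT={a, b, c, e, f}
  B4:  IN={a, b, c, e, f}  OUT={a, b, d, f}
  B5:  IN={a, b, d, f}  OUT={a, b, d, f}
  B6:  IN={a, b, d, f}  OUT={a, b, d, f}
  B7:  IN={a, b, d, f}  OUT={a, b, d, f}
  B8:  IN={a, b, d, f}  OUT={a, b, d, f}
  B9:  IN={a, d, f}  OUT={}

Merge at B3: OUT[B3] = IN[B4] = {a, b, c, e, f}
Applying B3's transfer function to that OUT value gives IN[B3] (row B3 above).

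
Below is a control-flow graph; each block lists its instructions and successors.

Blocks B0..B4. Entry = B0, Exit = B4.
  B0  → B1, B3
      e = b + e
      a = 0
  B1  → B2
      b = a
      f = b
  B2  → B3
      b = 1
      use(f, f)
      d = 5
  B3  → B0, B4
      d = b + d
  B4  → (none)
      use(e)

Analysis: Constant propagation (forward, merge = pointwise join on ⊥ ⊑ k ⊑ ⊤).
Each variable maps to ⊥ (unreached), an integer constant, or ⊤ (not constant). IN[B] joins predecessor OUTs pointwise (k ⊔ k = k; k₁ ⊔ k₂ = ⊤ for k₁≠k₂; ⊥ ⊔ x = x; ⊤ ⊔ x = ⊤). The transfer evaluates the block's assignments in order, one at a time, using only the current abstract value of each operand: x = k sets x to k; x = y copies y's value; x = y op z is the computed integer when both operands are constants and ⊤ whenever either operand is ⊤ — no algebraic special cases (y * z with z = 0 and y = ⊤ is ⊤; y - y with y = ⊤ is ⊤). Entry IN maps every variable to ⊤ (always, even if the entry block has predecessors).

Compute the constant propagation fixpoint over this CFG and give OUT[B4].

Answer: {a: 0, b: ⊤, c: ⊤, d: ⊤, e: ⊤, f: ⊤}

Trace:
Converged values:
  B0:   IN=(all ⊤)   OUT={a:0; rest ⊤}
  B1:   IN={a:0; rest ⊤}   OUT={a:0, b:0, f:0; rest ⊤}
  B2:   IN={a:0, b:0, f:0; rest ⊤}   OUT={a:0, b:1, d:5, f:0; rest ⊤}
  B3:   IN={a:0; rest ⊤}   OUT={a:0; rest ⊤}
  B4:   IN={a:0; rest ⊤}   OUT={a:0; rest ⊤}

Merge at B4: IN[B4] = OUT[B3] = {a: 0, b: ⊤, c: ⊤, d: ⊤, e: ⊤, f: ⊤}
Applying B4's transfer function to that IN value gives OUT[B4] (row B4 above).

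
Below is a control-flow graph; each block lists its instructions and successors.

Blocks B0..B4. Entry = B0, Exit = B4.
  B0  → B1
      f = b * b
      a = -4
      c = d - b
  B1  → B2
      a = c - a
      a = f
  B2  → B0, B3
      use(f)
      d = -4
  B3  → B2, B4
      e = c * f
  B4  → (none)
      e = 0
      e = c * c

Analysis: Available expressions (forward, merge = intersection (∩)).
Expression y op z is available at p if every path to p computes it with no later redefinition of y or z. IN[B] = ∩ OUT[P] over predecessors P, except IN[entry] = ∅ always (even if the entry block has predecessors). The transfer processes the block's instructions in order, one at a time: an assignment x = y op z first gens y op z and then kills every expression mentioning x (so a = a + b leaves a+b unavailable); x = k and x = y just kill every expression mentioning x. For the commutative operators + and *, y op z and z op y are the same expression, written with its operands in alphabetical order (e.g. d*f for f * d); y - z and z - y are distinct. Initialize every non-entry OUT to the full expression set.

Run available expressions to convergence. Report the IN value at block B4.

Per-block solution:
  B0:   IN={}   OUT={b*b, d-b}
  B1:   IN={b*b, d-b}   OUT={b*b, d-b}
  B2:   IN={b*b}   OUT={b*b}
  B3:   IN={b*b}   OUT={b*b, c*f}
  B4:   IN={b*b, c*f}   OUT={b*b, c*c, c*f}

Merge at B4: IN[B4] = OUT[B3] = {b*b, c*f}

Answer: {b*b, c*f}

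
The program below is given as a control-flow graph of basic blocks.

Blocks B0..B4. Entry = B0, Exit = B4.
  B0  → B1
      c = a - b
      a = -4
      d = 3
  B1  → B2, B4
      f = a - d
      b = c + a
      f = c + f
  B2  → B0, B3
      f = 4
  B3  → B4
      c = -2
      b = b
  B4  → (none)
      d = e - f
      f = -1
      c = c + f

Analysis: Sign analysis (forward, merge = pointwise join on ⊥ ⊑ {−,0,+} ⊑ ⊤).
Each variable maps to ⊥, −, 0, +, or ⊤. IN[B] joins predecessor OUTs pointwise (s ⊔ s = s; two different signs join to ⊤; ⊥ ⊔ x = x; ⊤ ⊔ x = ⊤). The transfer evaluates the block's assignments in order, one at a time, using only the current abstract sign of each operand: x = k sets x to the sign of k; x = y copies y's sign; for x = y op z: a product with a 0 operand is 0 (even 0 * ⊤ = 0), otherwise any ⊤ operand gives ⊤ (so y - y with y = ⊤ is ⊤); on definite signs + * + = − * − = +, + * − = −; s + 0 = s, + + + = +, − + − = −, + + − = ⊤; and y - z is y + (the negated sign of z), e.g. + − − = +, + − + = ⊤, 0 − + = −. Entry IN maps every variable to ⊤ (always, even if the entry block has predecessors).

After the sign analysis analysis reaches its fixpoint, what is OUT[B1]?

Answer: {a: -, b: ⊤, c: ⊤, d: +, e: ⊤, f: ⊤}

Derivation:
Fixpoint table:
  B0:  IN=(all ⊤)  OUT={a:-, d:+; rest ⊤}
  B1:  IN={a:-, d:+; rest ⊤}  OUT={a:-, d:+; rest ⊤}
  B2:  IN={a:-, d:+; rest ⊤}  OUT={a:-, d:+, f:+; rest ⊤}
  B3:  IN={a:-, d:+, f:+; rest ⊤}  OUT={a:-, c:-, d:+, f:+; rest ⊤}
  B4:  IN={a:-, d:+; rest ⊤}  OUT={a:-, f:-; rest ⊤}

Merge at B1: IN[B1] = OUT[B0] = {a: -, b: ⊤, c: ⊤, d: +, e: ⊤, f: ⊤}
Applying B1's transfer function to that IN value gives OUT[B1] (row B1 above).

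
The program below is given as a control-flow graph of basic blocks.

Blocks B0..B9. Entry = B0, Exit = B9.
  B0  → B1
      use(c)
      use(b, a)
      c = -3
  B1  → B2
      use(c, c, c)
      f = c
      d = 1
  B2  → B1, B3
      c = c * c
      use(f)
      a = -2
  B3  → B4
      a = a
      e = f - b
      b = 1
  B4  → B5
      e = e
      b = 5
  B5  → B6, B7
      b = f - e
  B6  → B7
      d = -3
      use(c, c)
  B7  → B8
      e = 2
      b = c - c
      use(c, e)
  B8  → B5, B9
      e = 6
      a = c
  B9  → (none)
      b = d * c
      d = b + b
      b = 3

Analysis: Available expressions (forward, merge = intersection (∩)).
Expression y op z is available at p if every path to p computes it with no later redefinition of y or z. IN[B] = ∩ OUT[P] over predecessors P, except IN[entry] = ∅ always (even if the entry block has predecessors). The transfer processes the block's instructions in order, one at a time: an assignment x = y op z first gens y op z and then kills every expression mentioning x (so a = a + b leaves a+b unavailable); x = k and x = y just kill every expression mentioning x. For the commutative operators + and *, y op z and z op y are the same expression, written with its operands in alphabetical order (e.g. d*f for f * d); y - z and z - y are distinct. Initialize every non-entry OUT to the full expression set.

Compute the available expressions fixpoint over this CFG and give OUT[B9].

Answer: {c-c}

Derivation:
Fixpoint table:
  B0:   IN={}   OUT={}
  B1:   IN={}   OUT={}
  B2:   IN={}   OUT={}
  B3:   IN={}   OUT={}
  B4:   IN={}   OUT={}
  B5:   IN={}   OUT={f-e}
  B6:   IN={f-e}   OUT={f-e}
  B7:   IN={f-e}   OUT={c-c}
  B8:   IN={c-c}   OUT={c-c}
  B9:   IN={c-c}   OUT={c-c}

Merge at B9: IN[B9] = OUT[B8] = {c-c}
Applying B9's transfer function to that IN value gives OUT[B9] (row B9 above).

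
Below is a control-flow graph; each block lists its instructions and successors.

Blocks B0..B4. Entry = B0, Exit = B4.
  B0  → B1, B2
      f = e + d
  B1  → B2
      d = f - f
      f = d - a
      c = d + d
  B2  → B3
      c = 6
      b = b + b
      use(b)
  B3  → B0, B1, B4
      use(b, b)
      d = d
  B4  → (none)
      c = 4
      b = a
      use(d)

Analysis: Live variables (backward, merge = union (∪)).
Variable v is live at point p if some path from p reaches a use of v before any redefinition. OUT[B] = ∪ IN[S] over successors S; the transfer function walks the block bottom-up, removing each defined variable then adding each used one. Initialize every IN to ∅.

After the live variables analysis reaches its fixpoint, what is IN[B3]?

Converged values:
  B0:  IN={a, b, d, e}  OUT={a, b, d, e, f}
  B1:  IN={a, b, e, f}  OUT={a, b, d, e, f}
  B2:  IN={a, b, d, e, f}  OUT={a, b, d, e, f}
  B3:  IN={a, b, d, e, f}  OUT={a, b, d, e, f}
  B4:  IN={a, d}  OUT={}

Merge at B3: OUT[B3] = IN[B0] ⊔ IN[B1] ⊔ IN[B4] = {a, b, d, e, f}
Applying B3's transfer function to that OUT value gives IN[B3] (row B3 above).

Answer: {a, b, d, e, f}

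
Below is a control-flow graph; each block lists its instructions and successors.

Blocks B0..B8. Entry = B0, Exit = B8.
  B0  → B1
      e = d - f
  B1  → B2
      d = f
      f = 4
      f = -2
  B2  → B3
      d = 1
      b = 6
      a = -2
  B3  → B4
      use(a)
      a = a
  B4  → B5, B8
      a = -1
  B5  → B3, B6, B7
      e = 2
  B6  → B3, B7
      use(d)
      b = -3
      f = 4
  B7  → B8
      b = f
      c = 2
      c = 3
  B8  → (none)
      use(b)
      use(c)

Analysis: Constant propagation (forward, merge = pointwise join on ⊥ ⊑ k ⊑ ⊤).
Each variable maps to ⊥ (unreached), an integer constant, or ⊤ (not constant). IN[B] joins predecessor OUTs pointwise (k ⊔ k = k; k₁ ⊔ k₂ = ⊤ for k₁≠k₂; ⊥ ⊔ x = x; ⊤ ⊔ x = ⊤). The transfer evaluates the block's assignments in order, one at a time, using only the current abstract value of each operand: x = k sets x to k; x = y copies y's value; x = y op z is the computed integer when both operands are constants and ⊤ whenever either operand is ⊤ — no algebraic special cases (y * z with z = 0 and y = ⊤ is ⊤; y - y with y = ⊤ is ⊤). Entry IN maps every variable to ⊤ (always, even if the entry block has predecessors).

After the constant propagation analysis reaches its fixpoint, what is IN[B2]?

Per-block solution:
  B0:   IN=(all ⊤)   OUT=(all ⊤)
  B1:   IN=(all ⊤)   OUT={f:-2; rest ⊤}
  B2:   IN={f:-2; rest ⊤}   OUT={a:-2, b:6, d:1, f:-2; rest ⊤}
  B3:   IN={d:1; rest ⊤}   OUT={d:1; rest ⊤}
  B4:   IN={d:1; rest ⊤}   OUT={a:-1, d:1; rest ⊤}
  B5:   IN={a:-1, d:1; rest ⊤}   OUT={a:-1, d:1, e:2; rest ⊤}
  B6:   IN={a:-1, d:1, e:2; rest ⊤}   OUT={a:-1, b:-3, d:1, e:2, f:4; rest ⊤}
  B7:   IN={a:-1, d:1, e:2; rest ⊤}   OUT={a:-1, c:3, d:1, e:2; rest ⊤}
  B8:   IN={a:-1, d:1; rest ⊤}   OUT={a:-1, d:1; rest ⊤}

Merge at B2: IN[B2] = OUT[B1] = {a: ⊤, b: ⊤, c: ⊤, d: ⊤, e: ⊤, f: -2}

Answer: {a: ⊤, b: ⊤, c: ⊤, d: ⊤, e: ⊤, f: -2}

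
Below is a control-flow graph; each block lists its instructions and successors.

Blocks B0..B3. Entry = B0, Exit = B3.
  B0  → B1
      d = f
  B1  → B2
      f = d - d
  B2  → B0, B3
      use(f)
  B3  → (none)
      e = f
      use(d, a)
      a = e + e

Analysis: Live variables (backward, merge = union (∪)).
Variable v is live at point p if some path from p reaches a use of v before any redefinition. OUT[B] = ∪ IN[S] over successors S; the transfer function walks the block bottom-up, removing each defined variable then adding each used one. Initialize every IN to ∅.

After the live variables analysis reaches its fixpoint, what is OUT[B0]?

Per-block solution:
  B0:   IN={a, f}   OUT={a, d}
  B1:   IN={a, d}   OUT={a, d, f}
  B2:   IN={a, d, f}   OUT={a, d, f}
  B3:   IN={a, d, f}   OUT={}

Merge at B0: OUT[B0] = IN[B1] = {a, d}

Answer: {a, d}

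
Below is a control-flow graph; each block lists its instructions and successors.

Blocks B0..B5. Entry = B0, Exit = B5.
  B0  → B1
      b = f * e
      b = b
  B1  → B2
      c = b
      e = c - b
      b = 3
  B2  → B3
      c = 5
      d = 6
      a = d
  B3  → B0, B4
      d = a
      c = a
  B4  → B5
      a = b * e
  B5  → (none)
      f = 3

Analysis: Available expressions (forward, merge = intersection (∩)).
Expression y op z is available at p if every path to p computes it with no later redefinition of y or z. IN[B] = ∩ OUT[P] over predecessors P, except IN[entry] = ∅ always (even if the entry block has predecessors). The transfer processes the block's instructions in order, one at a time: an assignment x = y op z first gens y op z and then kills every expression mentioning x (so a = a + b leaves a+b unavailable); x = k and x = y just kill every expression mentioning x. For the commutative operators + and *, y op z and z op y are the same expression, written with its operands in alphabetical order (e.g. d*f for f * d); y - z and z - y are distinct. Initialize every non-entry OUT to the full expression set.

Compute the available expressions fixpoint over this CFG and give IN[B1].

Converged values:
  B0:   IN={}   OUT={e*f}
  B1:   IN={e*f}   OUT={}
  B2:   IN={}   OUT={}
  B3:   IN={}   OUT={}
  B4:   IN={}   OUT={b*e}
  B5:   IN={b*e}   OUT={b*e}

Merge at B1: IN[B1] = OUT[B0] = {e*f}

Answer: {e*f}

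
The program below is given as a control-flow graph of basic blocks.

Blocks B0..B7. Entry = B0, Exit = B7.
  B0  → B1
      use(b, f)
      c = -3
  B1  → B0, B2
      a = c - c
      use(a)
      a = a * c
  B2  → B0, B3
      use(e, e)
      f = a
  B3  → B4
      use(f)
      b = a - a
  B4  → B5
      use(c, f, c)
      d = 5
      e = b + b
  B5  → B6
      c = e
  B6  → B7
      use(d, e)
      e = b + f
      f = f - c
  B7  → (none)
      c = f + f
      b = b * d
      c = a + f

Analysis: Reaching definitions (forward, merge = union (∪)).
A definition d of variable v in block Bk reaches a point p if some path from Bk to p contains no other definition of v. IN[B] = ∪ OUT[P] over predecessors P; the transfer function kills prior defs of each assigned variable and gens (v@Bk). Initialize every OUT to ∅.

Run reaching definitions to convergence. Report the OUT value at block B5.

Answer: {a@B1, b@B3, c@B5, d@B4, e@B4, f@B2}

Derivation:
Fixpoint table:
  B0:   IN={a@B1, c@B0, f@B2}   OUT={a@B1, c@B0, f@B2}
  B1:   IN={a@B1, c@B0, f@B2}   OUT={a@B1, c@B0, f@B2}
  B2:   IN={a@B1, c@B0, f@B2}   OUT={a@B1, c@B0, f@B2}
  B3:   IN={a@B1, c@B0, f@B2}   OUT={a@B1, b@B3, c@B0, f@B2}
  B4:   IN={a@B1, b@B3, c@B0, f@B2}   OUT={a@B1, b@B3, c@B0, d@B4, e@B4, f@B2}
  B5:   IN={a@B1, b@B3, c@B0, d@B4, e@B4, f@B2}   OUT={a@B1, b@B3, c@B5, d@B4, e@B4, f@B2}
  B6:   IN={a@B1, b@B3, c@B5, d@B4, e@B4, f@B2}   OUT={a@B1, b@B3, c@B5, d@B4, e@B6, f@B6}
  B7:   IN={a@B1, b@B3, c@B5, d@B4, e@B6, f@B6}   OUT={a@B1, b@B7, c@B7, d@B4, e@B6, f@B6}

Merge at B5: IN[B5] = OUT[B4] = {a@B1, b@B3, c@B0, d@B4, e@B4, f@B2}
Applying B5's transfer function to that IN value gives OUT[B5] (row B5 above).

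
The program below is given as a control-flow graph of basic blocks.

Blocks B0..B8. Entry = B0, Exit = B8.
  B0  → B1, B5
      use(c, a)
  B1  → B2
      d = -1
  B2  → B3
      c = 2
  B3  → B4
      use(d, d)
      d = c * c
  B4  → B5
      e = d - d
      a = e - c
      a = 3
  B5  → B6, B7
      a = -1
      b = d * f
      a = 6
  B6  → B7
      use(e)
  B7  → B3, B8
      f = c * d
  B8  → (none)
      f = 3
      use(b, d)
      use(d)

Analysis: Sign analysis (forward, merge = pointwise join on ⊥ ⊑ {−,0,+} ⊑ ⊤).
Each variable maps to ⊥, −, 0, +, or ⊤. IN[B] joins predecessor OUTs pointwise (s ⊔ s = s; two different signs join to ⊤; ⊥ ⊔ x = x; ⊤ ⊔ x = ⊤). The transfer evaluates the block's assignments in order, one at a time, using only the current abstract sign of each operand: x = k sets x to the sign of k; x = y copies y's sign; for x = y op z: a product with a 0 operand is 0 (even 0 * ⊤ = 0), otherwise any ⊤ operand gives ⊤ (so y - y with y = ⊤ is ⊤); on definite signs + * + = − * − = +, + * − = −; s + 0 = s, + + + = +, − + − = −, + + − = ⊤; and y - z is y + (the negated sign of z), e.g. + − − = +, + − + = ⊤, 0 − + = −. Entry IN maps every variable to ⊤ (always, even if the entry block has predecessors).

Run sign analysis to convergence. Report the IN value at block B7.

Fixpoint table:
  B0: | IN=(all ⊤) | OUT=(all ⊤)
  B1: | IN=(all ⊤) | OUT={d:-; rest ⊤}
  B2: | IN={d:-; rest ⊤} | OUT={c:+, d:-; rest ⊤}
  B3: | IN=(all ⊤) | OUT=(all ⊤)
  B4: | IN=(all ⊤) | OUT={a:+; rest ⊤}
  B5: | IN=(all ⊤) | OUT={a:+; rest ⊤}
  B6: | IN={a:+; rest ⊤} | OUT={a:+; rest ⊤}
  B7: | IN={a:+; rest ⊤} | OUT={a:+; rest ⊤}
  B8: | IN={a:+; rest ⊤} | OUT={a:+, f:+; rest ⊤}

Merge at B7: IN[B7] = OUT[B5] ⊔ OUT[B6] = {a: +, b: ⊤, c: ⊤, d: ⊤, e: ⊤, f: ⊤}

Answer: {a: +, b: ⊤, c: ⊤, d: ⊤, e: ⊤, f: ⊤}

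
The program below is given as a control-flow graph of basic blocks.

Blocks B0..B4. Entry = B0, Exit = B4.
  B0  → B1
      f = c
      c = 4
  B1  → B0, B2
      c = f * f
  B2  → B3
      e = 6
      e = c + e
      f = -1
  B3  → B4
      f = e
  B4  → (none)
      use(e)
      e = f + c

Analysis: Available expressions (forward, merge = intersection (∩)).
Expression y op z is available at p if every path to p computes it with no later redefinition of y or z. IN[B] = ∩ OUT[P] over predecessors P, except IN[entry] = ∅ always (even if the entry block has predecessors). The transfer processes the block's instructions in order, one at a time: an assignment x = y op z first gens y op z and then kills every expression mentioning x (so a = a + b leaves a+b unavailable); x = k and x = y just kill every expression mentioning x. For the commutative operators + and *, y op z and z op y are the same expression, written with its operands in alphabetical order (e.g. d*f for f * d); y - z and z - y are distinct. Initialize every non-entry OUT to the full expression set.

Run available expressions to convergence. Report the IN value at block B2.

Answer: {f*f}

Derivation:
Per-block solution:
  B0: | IN={} | OUT={}
  B1: | IN={} | OUT={f*f}
  B2: | IN={f*f} | OUT={}
  B3: | IN={} | OUT={}
  B4: | IN={} | OUT={c+f}

Merge at B2: IN[B2] = OUT[B1] = {f*f}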